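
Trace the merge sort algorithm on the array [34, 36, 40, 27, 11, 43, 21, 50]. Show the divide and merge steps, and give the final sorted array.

Merge sort trace:

Split: [34, 36, 40, 27, 11, 43, 21, 50] -> [34, 36, 40, 27] and [11, 43, 21, 50]
  Split: [34, 36, 40, 27] -> [34, 36] and [40, 27]
    Split: [34, 36] -> [34] and [36]
    Merge: [34] + [36] -> [34, 36]
    Split: [40, 27] -> [40] and [27]
    Merge: [40] + [27] -> [27, 40]
  Merge: [34, 36] + [27, 40] -> [27, 34, 36, 40]
  Split: [11, 43, 21, 50] -> [11, 43] and [21, 50]
    Split: [11, 43] -> [11] and [43]
    Merge: [11] + [43] -> [11, 43]
    Split: [21, 50] -> [21] and [50]
    Merge: [21] + [50] -> [21, 50]
  Merge: [11, 43] + [21, 50] -> [11, 21, 43, 50]
Merge: [27, 34, 36, 40] + [11, 21, 43, 50] -> [11, 21, 27, 34, 36, 40, 43, 50]

Final sorted array: [11, 21, 27, 34, 36, 40, 43, 50]

The merge sort proceeds by recursively splitting the array and merging sorted halves.
After all merges, the sorted array is [11, 21, 27, 34, 36, 40, 43, 50].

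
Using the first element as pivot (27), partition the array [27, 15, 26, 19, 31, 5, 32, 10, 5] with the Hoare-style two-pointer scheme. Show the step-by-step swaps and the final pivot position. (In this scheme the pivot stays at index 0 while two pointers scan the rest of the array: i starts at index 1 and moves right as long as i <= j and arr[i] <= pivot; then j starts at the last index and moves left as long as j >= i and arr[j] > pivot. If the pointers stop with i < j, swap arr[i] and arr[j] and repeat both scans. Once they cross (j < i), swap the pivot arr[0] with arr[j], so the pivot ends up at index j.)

Hoare-style two-pointer partition with pivot = 27:

Initial array: [27, 15, 26, 19, 31, 5, 32, 10, 5]

Pointers start at i = 1, j = 8.
i stops at index 4 (arr[4]=31 > 27), j stops at index 8 (arr[8]=5 <= 27): swap arr[4] and arr[8], array becomes [27, 15, 26, 19, 5, 5, 32, 10, 31]
i stops at index 6 (arr[6]=32 > 27), j stops at index 7 (arr[7]=10 <= 27): swap arr[6] and arr[7], array becomes [27, 15, 26, 19, 5, 5, 10, 32, 31]
i ends at 7, j ends at 6: the pointers have crossed (j < i), so scanning stops.

Swap pivot arr[0] with arr[6] to place pivot at position 6: [10, 15, 26, 19, 5, 5, 27, 32, 31]
Pivot position: 6

After partitioning with pivot 27, the array becomes [10, 15, 26, 19, 5, 5, 27, 32, 31]. The pivot is placed at index 6. All elements to the left of the pivot are <= 27, and all elements to the right are > 27.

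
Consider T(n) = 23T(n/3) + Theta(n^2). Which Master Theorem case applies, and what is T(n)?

Master Theorem for T(n) = 23T(n/3) + O(n^2):

a = 23, b = 3, c = 2
log_b(a) = log_3(23) = 2.8540

Case 1: c = 2 < log_3(23) = 2.8540
T(n) = O(n^(log_3 23))

For T(n) = 23T(n/3) + O(n^2): log_3(23) = 2.8540. This is Case 1 of the Master Theorem (c < log_b(a), work dominated by leaves), giving O(n^(log_3 23)).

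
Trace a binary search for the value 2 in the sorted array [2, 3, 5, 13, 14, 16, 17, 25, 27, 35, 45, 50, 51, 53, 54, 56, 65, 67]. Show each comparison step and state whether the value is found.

Binary search for 2 in [2, 3, 5, 13, 14, 16, 17, 25, 27, 35, 45, 50, 51, 53, 54, 56, 65, 67]:

lo=0, hi=17, mid=8, arr[mid]=27 -> 27 > 2, search left half
lo=0, hi=7, mid=3, arr[mid]=13 -> 13 > 2, search left half
lo=0, hi=2, mid=1, arr[mid]=3 -> 3 > 2, search left half
lo=0, hi=0, mid=0, arr[mid]=2 -> Found target at index 0!

Binary search finds 2 at index 0 after 4 comparisons. The search repeatedly halves the search space by comparing with the middle element.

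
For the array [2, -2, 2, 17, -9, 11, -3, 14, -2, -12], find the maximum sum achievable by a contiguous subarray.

Using Kadane's algorithm on [2, -2, 2, 17, -9, 11, -3, 14, -2, -12]:

Scanning through the array:
Position 1 (value -2): max_ending_here = 0, max_so_far = 2
Position 2 (value 2): max_ending_here = 2, max_so_far = 2
Position 3 (value 17): max_ending_here = 19, max_so_far = 19
Position 4 (value -9): max_ending_here = 10, max_so_far = 19
Position 5 (value 11): max_ending_here = 21, max_so_far = 21
Position 6 (value -3): max_ending_here = 18, max_so_far = 21
Position 7 (value 14): max_ending_here = 32, max_so_far = 32
Position 8 (value -2): max_ending_here = 30, max_so_far = 32
Position 9 (value -12): max_ending_here = 18, max_so_far = 32

Maximum subarray: [2, -2, 2, 17, -9, 11, -3, 14]
Maximum sum: 32

The maximum subarray is [2, -2, 2, 17, -9, 11, -3, 14] with sum 32. This subarray runs from index 0 to index 7.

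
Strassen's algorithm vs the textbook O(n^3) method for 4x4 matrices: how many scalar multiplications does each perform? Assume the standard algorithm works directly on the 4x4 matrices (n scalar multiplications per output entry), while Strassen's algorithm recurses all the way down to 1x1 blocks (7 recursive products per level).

Matrix multiplication for 4x4 matrices:

Standard algorithm: 4^3 = 64 multiplications
Strassen's algorithm: 7^(log2(4)) = 7^2 = 49 multiplications
Savings: 64 - 49 = 15 multiplications

Standard: 64 multiplications (4^3). Strassen: 49 multiplications (7^2). Strassen reduces 8 recursive multiplications to 7 at each level.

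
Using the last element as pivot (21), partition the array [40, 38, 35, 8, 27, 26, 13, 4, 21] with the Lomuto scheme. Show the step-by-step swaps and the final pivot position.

Lomuto partition with pivot = 21:

Initial array: [40, 38, 35, 8, 27, 26, 13, 4, 21]

arr[0]=40 > 21: no swap
arr[1]=38 > 21: no swap
arr[2]=35 > 21: no swap
arr[3]=8 <= 21: swap with position 0, array becomes [8, 38, 35, 40, 27, 26, 13, 4, 21]
arr[4]=27 > 21: no swap
arr[5]=26 > 21: no swap
arr[6]=13 <= 21: swap with position 1, array becomes [8, 13, 35, 40, 27, 26, 38, 4, 21]
arr[7]=4 <= 21: swap with position 2, array becomes [8, 13, 4, 40, 27, 26, 38, 35, 21]

Place pivot at position 3: [8, 13, 4, 21, 27, 26, 38, 35, 40]
Pivot position: 3

After partitioning with pivot 21, the array becomes [8, 13, 4, 21, 27, 26, 38, 35, 40]. The pivot is placed at index 3. All elements to the left of the pivot are <= 21, and all elements to the right are > 21.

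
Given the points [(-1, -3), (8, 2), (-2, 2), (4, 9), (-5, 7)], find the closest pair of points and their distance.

Computing all pairwise distances among 5 points:

d((-1, -3), (8, 2)) = 10.2956
d((-1, -3), (-2, 2)) = 5.099 <-- minimum
d((-1, -3), (4, 9)) = 13.0
d((-1, -3), (-5, 7)) = 10.7703
d((8, 2), (-2, 2)) = 10.0
d((8, 2), (4, 9)) = 8.0623
d((8, 2), (-5, 7)) = 13.9284
d((-2, 2), (4, 9)) = 9.2195
d((-2, 2), (-5, 7)) = 5.831
d((4, 9), (-5, 7)) = 9.2195

Closest pair: (-1, -3) and (-2, 2) with distance 5.099

The closest pair is (-1, -3) and (-2, 2) with Euclidean distance 5.099. For 5 points, brute-force pairwise comparison is shown above. For large n, the divide-and-conquer algorithm (sort by x, recurse on halves, check the dividing strip) achieves O(n log n).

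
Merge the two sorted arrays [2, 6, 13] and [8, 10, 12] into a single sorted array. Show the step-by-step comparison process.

Merging process:

Compare 2 vs 8: take 2 from left. Merged: [2]
Compare 6 vs 8: take 6 from left. Merged: [2, 6]
Compare 13 vs 8: take 8 from right. Merged: [2, 6, 8]
Compare 13 vs 10: take 10 from right. Merged: [2, 6, 8, 10]
Compare 13 vs 12: take 12 from right. Merged: [2, 6, 8, 10, 12]
Append remaining from left: [13]. Merged: [2, 6, 8, 10, 12, 13]

Final merged array: [2, 6, 8, 10, 12, 13]
Total comparisons: 5

The merged array is [2, 6, 8, 10, 12, 13], requiring 5 comparisons. The merge step runs in O(n) time where n is the total number of elements.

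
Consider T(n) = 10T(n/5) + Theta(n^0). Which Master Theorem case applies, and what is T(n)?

Master Theorem for T(n) = 10T(n/5) + O(n^0):

a = 10, b = 5, c = 0
log_b(a) = log_5(10) = 1.4307

Case 1: c = 0 < log_5(10) = 1.4307
T(n) = O(n^(log_5 10))

For T(n) = 10T(n/5) + O(n^0): log_5(10) = 1.4307. This is Case 1 of the Master Theorem (c < log_b(a), work dominated by leaves), giving O(n^(log_5 10)).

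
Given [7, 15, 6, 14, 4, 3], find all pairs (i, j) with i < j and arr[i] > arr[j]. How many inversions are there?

Finding inversions in [7, 15, 6, 14, 4, 3]:

(0, 2): arr[0]=7 > arr[2]=6
(0, 4): arr[0]=7 > arr[4]=4
(0, 5): arr[0]=7 > arr[5]=3
(1, 2): arr[1]=15 > arr[2]=6
(1, 3): arr[1]=15 > arr[3]=14
(1, 4): arr[1]=15 > arr[4]=4
(1, 5): arr[1]=15 > arr[5]=3
(2, 4): arr[2]=6 > arr[4]=4
(2, 5): arr[2]=6 > arr[5]=3
(3, 4): arr[3]=14 > arr[4]=4
(3, 5): arr[3]=14 > arr[5]=3
(4, 5): arr[4]=4 > arr[5]=3

Total inversions: 12

The array has 12 inversion(s): (0,2), (0,4), (0,5), (1,2), (1,3), (1,4), (1,5), (2,4), (2,5), (3,4), (3,5), (4,5). Each pair (i,j) satisfies i < j and arr[i] > arr[j].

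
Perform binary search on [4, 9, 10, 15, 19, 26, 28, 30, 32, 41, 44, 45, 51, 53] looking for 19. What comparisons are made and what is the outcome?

Binary search for 19 in [4, 9, 10, 15, 19, 26, 28, 30, 32, 41, 44, 45, 51, 53]:

lo=0, hi=13, mid=6, arr[mid]=28 -> 28 > 19, search left half
lo=0, hi=5, mid=2, arr[mid]=10 -> 10 < 19, search right half
lo=3, hi=5, mid=4, arr[mid]=19 -> Found target at index 4!

Binary search finds 19 at index 4 after 3 comparisons. The search repeatedly halves the search space by comparing with the middle element.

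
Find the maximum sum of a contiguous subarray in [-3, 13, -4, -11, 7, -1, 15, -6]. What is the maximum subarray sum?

Using Kadane's algorithm on [-3, 13, -4, -11, 7, -1, 15, -6]:

Scanning through the array:
Position 1 (value 13): max_ending_here = 13, max_so_far = 13
Position 2 (value -4): max_ending_here = 9, max_so_far = 13
Position 3 (value -11): max_ending_here = -2, max_so_far = 13
Position 4 (value 7): max_ending_here = 7, max_so_far = 13
Position 5 (value -1): max_ending_here = 6, max_so_far = 13
Position 6 (value 15): max_ending_here = 21, max_so_far = 21
Position 7 (value -6): max_ending_here = 15, max_so_far = 21

Maximum subarray: [7, -1, 15]
Maximum sum: 21

The maximum subarray is [7, -1, 15] with sum 21. This subarray runs from index 4 to index 6.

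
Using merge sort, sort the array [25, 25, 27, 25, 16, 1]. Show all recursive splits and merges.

Merge sort trace:

Split: [25, 25, 27, 25, 16, 1] -> [25, 25, 27] and [25, 16, 1]
  Split: [25, 25, 27] -> [25] and [25, 27]
    Split: [25, 27] -> [25] and [27]
    Merge: [25] + [27] -> [25, 27]
  Merge: [25] + [25, 27] -> [25, 25, 27]
  Split: [25, 16, 1] -> [25] and [16, 1]
    Split: [16, 1] -> [16] and [1]
    Merge: [16] + [1] -> [1, 16]
  Merge: [25] + [1, 16] -> [1, 16, 25]
Merge: [25, 25, 27] + [1, 16, 25] -> [1, 16, 25, 25, 25, 27]

Final sorted array: [1, 16, 25, 25, 25, 27]

The merge sort proceeds by recursively splitting the array and merging sorted halves.
After all merges, the sorted array is [1, 16, 25, 25, 25, 27].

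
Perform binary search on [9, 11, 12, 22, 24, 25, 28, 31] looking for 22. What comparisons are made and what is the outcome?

Binary search for 22 in [9, 11, 12, 22, 24, 25, 28, 31]:

lo=0, hi=7, mid=3, arr[mid]=22 -> Found target at index 3!

Binary search finds 22 at index 3 after 1 comparisons. The search repeatedly halves the search space by comparing with the middle element.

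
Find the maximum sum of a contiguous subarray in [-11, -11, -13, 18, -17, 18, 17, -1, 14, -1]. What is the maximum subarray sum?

Using Kadane's algorithm on [-11, -11, -13, 18, -17, 18, 17, -1, 14, -1]:

Scanning through the array:
Position 1 (value -11): max_ending_here = -11, max_so_far = -11
Position 2 (value -13): max_ending_here = -13, max_so_far = -11
Position 3 (value 18): max_ending_here = 18, max_so_far = 18
Position 4 (value -17): max_ending_here = 1, max_so_far = 18
Position 5 (value 18): max_ending_here = 19, max_so_far = 19
Position 6 (value 17): max_ending_here = 36, max_so_far = 36
Position 7 (value -1): max_ending_here = 35, max_so_far = 36
Position 8 (value 14): max_ending_here = 49, max_so_far = 49
Position 9 (value -1): max_ending_here = 48, max_so_far = 49

Maximum subarray: [18, -17, 18, 17, -1, 14]
Maximum sum: 49

The maximum subarray is [18, -17, 18, 17, -1, 14] with sum 49. This subarray runs from index 3 to index 8.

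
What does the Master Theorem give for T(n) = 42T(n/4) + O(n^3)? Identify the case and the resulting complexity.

Master Theorem for T(n) = 42T(n/4) + O(n^3):

a = 42, b = 4, c = 3
log_b(a) = log_4(42) = 2.6962

Case 3: c = 3 > log_4(42) = 2.6962
T(n) = O(n^3) = O(n^3)

For T(n) = 42T(n/4) + O(n^3): log_4(42) = 2.6962. This is Case 3 of the Master Theorem (c > log_b(a), work dominated by root), giving O(n^3).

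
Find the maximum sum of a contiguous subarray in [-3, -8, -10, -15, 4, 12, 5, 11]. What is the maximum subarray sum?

Using Kadane's algorithm on [-3, -8, -10, -15, 4, 12, 5, 11]:

Scanning through the array:
Position 1 (value -8): max_ending_here = -8, max_so_far = -3
Position 2 (value -10): max_ending_here = -10, max_so_far = -3
Position 3 (value -15): max_ending_here = -15, max_so_far = -3
Position 4 (value 4): max_ending_here = 4, max_so_far = 4
Position 5 (value 12): max_ending_here = 16, max_so_far = 16
Position 6 (value 5): max_ending_here = 21, max_so_far = 21
Position 7 (value 11): max_ending_here = 32, max_so_far = 32

Maximum subarray: [4, 12, 5, 11]
Maximum sum: 32

The maximum subarray is [4, 12, 5, 11] with sum 32. This subarray runs from index 4 to index 7.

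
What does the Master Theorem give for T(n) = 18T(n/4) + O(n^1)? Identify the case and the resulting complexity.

Master Theorem for T(n) = 18T(n/4) + O(n^1):

a = 18, b = 4, c = 1
log_b(a) = log_4(18) = 2.0850

Case 1: c = 1 < log_4(18) = 2.0850
T(n) = O(n^(log_4 18))

For T(n) = 18T(n/4) + O(n^1): log_4(18) = 2.0850. This is Case 1 of the Master Theorem (c < log_b(a), work dominated by leaves), giving O(n^(log_4 18)).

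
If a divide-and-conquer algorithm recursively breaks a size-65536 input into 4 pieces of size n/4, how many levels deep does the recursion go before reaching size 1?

For divide and conquer with division factor 4:

Problem sizes at each level:
Level 0: 65536
Level 1: 16384
Level 2: 4096
Level 3: 1024
Level 4: 256
Level 5: 64
Level 6: 16
Level 7: 4
Level 8: 1

The root is level 0 and the size-1 base case is level 8 (the tree spans levels 0 through 8, i.e. 9 levels counting the root), so the depth is the number of divisions: log_4(65536) = 8

The recursion tree depth is log_4(65536) = 8. At each level, the problem size is divided by 4, so it takes 8 divisions to reduce to a base case of size 1. The algorithm makes 4 recursive calls at each level.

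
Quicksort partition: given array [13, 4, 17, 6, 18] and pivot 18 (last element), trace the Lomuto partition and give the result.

Lomuto partition with pivot = 18:

Initial array: [13, 4, 17, 6, 18]

arr[0]=13 <= 18: swap with position 0, array becomes [13, 4, 17, 6, 18]
arr[1]=4 <= 18: swap with position 1, array becomes [13, 4, 17, 6, 18]
arr[2]=17 <= 18: swap with position 2, array becomes [13, 4, 17, 6, 18]
arr[3]=6 <= 18: swap with position 3, array becomes [13, 4, 17, 6, 18]

Place pivot at position 4: [13, 4, 17, 6, 18]
Pivot position: 4

After partitioning with pivot 18, the array becomes [13, 4, 17, 6, 18]. The pivot is placed at index 4. All elements to the left of the pivot are <= 18, and all elements to the right are > 18.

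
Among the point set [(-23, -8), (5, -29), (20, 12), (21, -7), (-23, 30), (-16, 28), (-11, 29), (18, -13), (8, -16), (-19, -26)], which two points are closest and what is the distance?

Computing all pairwise distances among 10 points:

d((-23, -8), (5, -29)) = 35.0
d((-23, -8), (20, 12)) = 47.4236
d((-23, -8), (21, -7)) = 44.0114
d((-23, -8), (-23, 30)) = 38.0
d((-23, -8), (-16, 28)) = 36.6742
d((-23, -8), (-11, 29)) = 38.8973
d((-23, -8), (18, -13)) = 41.3038
d((-23, -8), (8, -16)) = 32.0156
d((-23, -8), (-19, -26)) = 18.4391
d((5, -29), (20, 12)) = 43.6578
d((5, -29), (21, -7)) = 27.2029
d((5, -29), (-23, 30)) = 65.307
d((5, -29), (-16, 28)) = 60.7454
d((5, -29), (-11, 29)) = 60.1664
d((5, -29), (18, -13)) = 20.6155
d((5, -29), (8, -16)) = 13.3417
d((5, -29), (-19, -26)) = 24.1868
d((20, 12), (21, -7)) = 19.0263
d((20, 12), (-23, 30)) = 46.6154
d((20, 12), (-16, 28)) = 39.3954
d((20, 12), (-11, 29)) = 35.3553
d((20, 12), (18, -13)) = 25.0799
d((20, 12), (8, -16)) = 30.4631
d((20, 12), (-19, -26)) = 54.4518
d((21, -7), (-23, 30)) = 57.4891
d((21, -7), (-16, 28)) = 50.9313
d((21, -7), (-11, 29)) = 48.1664
d((21, -7), (18, -13)) = 6.7082
d((21, -7), (8, -16)) = 15.8114
d((21, -7), (-19, -26)) = 44.2832
d((-23, 30), (-16, 28)) = 7.2801
d((-23, 30), (-11, 29)) = 12.0416
d((-23, 30), (18, -13)) = 59.4138
d((-23, 30), (8, -16)) = 55.4707
d((-23, 30), (-19, -26)) = 56.1427
d((-16, 28), (-11, 29)) = 5.099 <-- minimum
d((-16, 28), (18, -13)) = 53.2635
d((-16, 28), (8, -16)) = 50.1199
d((-16, 28), (-19, -26)) = 54.0833
d((-11, 29), (18, -13)) = 51.0392
d((-11, 29), (8, -16)) = 48.8467
d((-11, 29), (-19, -26)) = 55.5788
d((18, -13), (8, -16)) = 10.4403
d((18, -13), (-19, -26)) = 39.2173
d((8, -16), (-19, -26)) = 28.7924

Closest pair: (-16, 28) and (-11, 29) with distance 5.099

The closest pair is (-16, 28) and (-11, 29) with Euclidean distance 5.099. For 10 points, brute-force pairwise comparison is shown above. For large n, the divide-and-conquer algorithm (sort by x, recurse on halves, check the dividing strip) achieves O(n log n).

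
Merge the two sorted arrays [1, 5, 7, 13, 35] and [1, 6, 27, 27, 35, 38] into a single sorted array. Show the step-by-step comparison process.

Merging process:

Compare 1 vs 1: take 1 from left. Merged: [1]
Compare 5 vs 1: take 1 from right. Merged: [1, 1]
Compare 5 vs 6: take 5 from left. Merged: [1, 1, 5]
Compare 7 vs 6: take 6 from right. Merged: [1, 1, 5, 6]
Compare 7 vs 27: take 7 from left. Merged: [1, 1, 5, 6, 7]
Compare 13 vs 27: take 13 from left. Merged: [1, 1, 5, 6, 7, 13]
Compare 35 vs 27: take 27 from right. Merged: [1, 1, 5, 6, 7, 13, 27]
Compare 35 vs 27: take 27 from right. Merged: [1, 1, 5, 6, 7, 13, 27, 27]
Compare 35 vs 35: take 35 from left. Merged: [1, 1, 5, 6, 7, 13, 27, 27, 35]
Append remaining from right: [35, 38]. Merged: [1, 1, 5, 6, 7, 13, 27, 27, 35, 35, 38]

Final merged array: [1, 1, 5, 6, 7, 13, 27, 27, 35, 35, 38]
Total comparisons: 9

The merged array is [1, 1, 5, 6, 7, 13, 27, 27, 35, 35, 38], requiring 9 comparisons. The merge step runs in O(n) time where n is the total number of elements.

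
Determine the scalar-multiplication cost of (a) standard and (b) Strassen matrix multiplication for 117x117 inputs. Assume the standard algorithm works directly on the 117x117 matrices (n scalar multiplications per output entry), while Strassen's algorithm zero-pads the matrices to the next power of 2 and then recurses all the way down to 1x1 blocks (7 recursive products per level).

Matrix multiplication for 117x117 matrices:

Strassen's algorithm requires power-of-2 dimensions. Pad 117x117 to 128x128 (next power of 2).

Standard algorithm: 117^3 = 1601613 multiplications
Strassen's algorithm: 7^(log2(128)) = 7^7 = 823543 multiplications
Savings: 1601613 - 823543 = 778070 multiplications

Standard: 1601613 multiplications (117^3). Strassen: 823543 multiplications (7^7, after padding to 128x128). Strassen reduces 8 recursive multiplications to 7 at each level.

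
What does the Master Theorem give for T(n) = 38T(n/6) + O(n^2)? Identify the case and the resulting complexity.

Master Theorem for T(n) = 38T(n/6) + O(n^2):

a = 38, b = 6, c = 2
log_b(a) = log_6(38) = 2.0302

Case 1: c = 2 < log_6(38) = 2.0302
T(n) = O(n^(log_6 38))

For T(n) = 38T(n/6) + O(n^2): log_6(38) = 2.0302. This is Case 1 of the Master Theorem (c < log_b(a), work dominated by leaves), giving O(n^(log_6 38)).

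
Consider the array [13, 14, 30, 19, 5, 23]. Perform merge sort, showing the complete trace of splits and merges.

Merge sort trace:

Split: [13, 14, 30, 19, 5, 23] -> [13, 14, 30] and [19, 5, 23]
  Split: [13, 14, 30] -> [13] and [14, 30]
    Split: [14, 30] -> [14] and [30]
    Merge: [14] + [30] -> [14, 30]
  Merge: [13] + [14, 30] -> [13, 14, 30]
  Split: [19, 5, 23] -> [19] and [5, 23]
    Split: [5, 23] -> [5] and [23]
    Merge: [5] + [23] -> [5, 23]
  Merge: [19] + [5, 23] -> [5, 19, 23]
Merge: [13, 14, 30] + [5, 19, 23] -> [5, 13, 14, 19, 23, 30]

Final sorted array: [5, 13, 14, 19, 23, 30]

The merge sort proceeds by recursively splitting the array and merging sorted halves.
After all merges, the sorted array is [5, 13, 14, 19, 23, 30].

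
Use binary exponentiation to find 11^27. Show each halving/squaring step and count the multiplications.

Computing 11^27 by squaring (build up from 11^1; each line after the first costs one multiplication):

11^1 = 11
11^2 = (11^1)^2 = 11^2 = 121
11^3 = 11 * 11^2 = 11 * 121 = 1331
11^6 = (11^3)^2 = 1331^2 = 1771561
11^12 = (11^6)^2 = 1771561^2 = 3138428376721
11^13 = 11 * 11^12 = 11 * 3138428376721 = 34522712143931
11^26 = (11^13)^2 = 34522712143931^2 = 1191817653772720942460132761
11^27 = 11 * 11^26 = 11 * 1191817653772720942460132761 = 13109994191499930367061460371

Result: 13109994191499930367061460371
Multiplications needed: 7 (7 lines after 11^1)

11^27 = 13109994191499930367061460371. Using exponentiation by squaring, this requires 7 multiplications. The key idea: if the exponent is even, square the half-power; if odd, multiply by the base once.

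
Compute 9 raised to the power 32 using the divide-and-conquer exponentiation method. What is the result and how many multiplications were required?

Computing 9^32 by squaring (build up from 9^1; each line after the first costs one multiplication):

9^1 = 9
9^2 = (9^1)^2 = 9^2 = 81
9^4 = (9^2)^2 = 81^2 = 6561
9^8 = (9^4)^2 = 6561^2 = 43046721
9^16 = (9^8)^2 = 43046721^2 = 1853020188851841
9^32 = (9^16)^2 = 1853020188851841^2 = 3433683820292512484657849089281

Result: 3433683820292512484657849089281
Multiplications needed: 5 (5 lines after 9^1)

9^32 = 3433683820292512484657849089281. Using exponentiation by squaring, this requires 5 multiplications. The key idea: if the exponent is even, square the half-power; if odd, multiply by the base once.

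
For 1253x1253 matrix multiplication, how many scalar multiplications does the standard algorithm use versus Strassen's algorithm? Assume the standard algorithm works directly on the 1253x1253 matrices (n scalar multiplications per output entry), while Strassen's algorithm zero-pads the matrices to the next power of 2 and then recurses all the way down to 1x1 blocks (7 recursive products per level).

Matrix multiplication for 1253x1253 matrices:

Strassen's algorithm requires power-of-2 dimensions. Pad 1253x1253 to 2048x2048 (next power of 2).

Standard algorithm: 1253^3 = 1967221277 multiplications
Strassen's algorithm: 7^(log2(2048)) = 7^11 = 1977326743 multiplications
Difference: 1967221277 - 1977326743 = -10105466 (Strassen uses MORE here due to padding overhead — for small or just-over-power-of-2 n, padding can outweigh the per-level savings)

Standard: 1967221277 multiplications (1253^3). Strassen: 1977326743 multiplications (7^11, after padding to 2048x2048). Strassen reduces 8 recursive multiplications to 7 at each level.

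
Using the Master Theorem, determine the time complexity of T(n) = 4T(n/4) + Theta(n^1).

Master Theorem for T(n) = 4T(n/4) + O(n^1):

a = 4, b = 4, c = 1
log_b(a) = log_4(4) = 1.0000

Case 2: c = 1 = log_4(4) = 1.0000
T(n) = O(n^1 log n) = O(n log n)

For T(n) = 4T(n/4) + O(n^1): log_4(4) = 1.0000. This is Case 2 of the Master Theorem (c = log_b(a), equal work at all levels), giving O(n log n).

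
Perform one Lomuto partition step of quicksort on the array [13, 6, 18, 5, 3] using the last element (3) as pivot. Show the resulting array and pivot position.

Lomuto partition with pivot = 3:

Initial array: [13, 6, 18, 5, 3]

arr[0]=13 > 3: no swap
arr[1]=6 > 3: no swap
arr[2]=18 > 3: no swap
arr[3]=5 > 3: no swap

Place pivot at position 0: [3, 6, 18, 5, 13]
Pivot position: 0

After partitioning with pivot 3, the array becomes [3, 6, 18, 5, 13]. The pivot is placed at index 0. All elements to the left of the pivot are <= 3, and all elements to the right are > 3.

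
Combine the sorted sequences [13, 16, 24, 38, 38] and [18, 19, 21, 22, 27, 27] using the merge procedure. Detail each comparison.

Merging process:

Compare 13 vs 18: take 13 from left. Merged: [13]
Compare 16 vs 18: take 16 from left. Merged: [13, 16]
Compare 24 vs 18: take 18 from right. Merged: [13, 16, 18]
Compare 24 vs 19: take 19 from right. Merged: [13, 16, 18, 19]
Compare 24 vs 21: take 21 from right. Merged: [13, 16, 18, 19, 21]
Compare 24 vs 22: take 22 from right. Merged: [13, 16, 18, 19, 21, 22]
Compare 24 vs 27: take 24 from left. Merged: [13, 16, 18, 19, 21, 22, 24]
Compare 38 vs 27: take 27 from right. Merged: [13, 16, 18, 19, 21, 22, 24, 27]
Compare 38 vs 27: take 27 from right. Merged: [13, 16, 18, 19, 21, 22, 24, 27, 27]
Append remaining from left: [38, 38]. Merged: [13, 16, 18, 19, 21, 22, 24, 27, 27, 38, 38]

Final merged array: [13, 16, 18, 19, 21, 22, 24, 27, 27, 38, 38]
Total comparisons: 9

The merged array is [13, 16, 18, 19, 21, 22, 24, 27, 27, 38, 38], requiring 9 comparisons. The merge step runs in O(n) time where n is the total number of elements.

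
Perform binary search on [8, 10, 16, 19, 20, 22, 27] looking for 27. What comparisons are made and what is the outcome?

Binary search for 27 in [8, 10, 16, 19, 20, 22, 27]:

lo=0, hi=6, mid=3, arr[mid]=19 -> 19 < 27, search right half
lo=4, hi=6, mid=5, arr[mid]=22 -> 22 < 27, search right half
lo=6, hi=6, mid=6, arr[mid]=27 -> Found target at index 6!

Binary search finds 27 at index 6 after 3 comparisons. The search repeatedly halves the search space by comparing with the middle element.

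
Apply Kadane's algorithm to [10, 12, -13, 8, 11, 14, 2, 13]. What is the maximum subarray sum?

Using Kadane's algorithm on [10, 12, -13, 8, 11, 14, 2, 13]:

Scanning through the array:
Position 1 (value 12): max_ending_here = 22, max_so_far = 22
Position 2 (value -13): max_ending_here = 9, max_so_far = 22
Position 3 (value 8): max_ending_here = 17, max_so_far = 22
Position 4 (value 11): max_ending_here = 28, max_so_far = 28
Position 5 (value 14): max_ending_here = 42, max_so_far = 42
Position 6 (value 2): max_ending_here = 44, max_so_far = 44
Position 7 (value 13): max_ending_here = 57, max_so_far = 57

Maximum subarray: [10, 12, -13, 8, 11, 14, 2, 13]
Maximum sum: 57

The maximum subarray is [10, 12, -13, 8, 11, 14, 2, 13] with sum 57. This subarray runs from index 0 to index 7.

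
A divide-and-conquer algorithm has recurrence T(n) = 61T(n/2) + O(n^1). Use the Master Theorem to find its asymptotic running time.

Master Theorem for T(n) = 61T(n/2) + O(n^1):

a = 61, b = 2, c = 1
log_b(a) = log_2(61) = 5.9307

Case 1: c = 1 < log_2(61) = 5.9307
T(n) = O(n^(log_2 61))

For T(n) = 61T(n/2) + O(n^1): log_2(61) = 5.9307. This is Case 1 of the Master Theorem (c < log_b(a), work dominated by leaves), giving O(n^(log_2 61)).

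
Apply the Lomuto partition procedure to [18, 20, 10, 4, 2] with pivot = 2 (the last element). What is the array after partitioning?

Lomuto partition with pivot = 2:

Initial array: [18, 20, 10, 4, 2]

arr[0]=18 > 2: no swap
arr[1]=20 > 2: no swap
arr[2]=10 > 2: no swap
arr[3]=4 > 2: no swap

Place pivot at position 0: [2, 20, 10, 4, 18]
Pivot position: 0

After partitioning with pivot 2, the array becomes [2, 20, 10, 4, 18]. The pivot is placed at index 0. All elements to the left of the pivot are <= 2, and all elements to the right are > 2.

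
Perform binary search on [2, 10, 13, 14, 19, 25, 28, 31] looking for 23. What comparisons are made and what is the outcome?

Binary search for 23 in [2, 10, 13, 14, 19, 25, 28, 31]:

lo=0, hi=7, mid=3, arr[mid]=14 -> 14 < 23, search right half
lo=4, hi=7, mid=5, arr[mid]=25 -> 25 > 23, search left half
lo=4, hi=4, mid=4, arr[mid]=19 -> 19 < 23, search right half
lo=5 > hi=4, target 23 not found

Binary search determines that 23 is not in the array after 3 comparisons. The search space was exhausted without finding the target.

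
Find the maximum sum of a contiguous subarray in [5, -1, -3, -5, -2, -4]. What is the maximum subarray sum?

Using Kadane's algorithm on [5, -1, -3, -5, -2, -4]:

Scanning through the array:
Position 1 (value -1): max_ending_here = 4, max_so_far = 5
Position 2 (value -3): max_ending_here = 1, max_so_far = 5
Position 3 (value -5): max_ending_here = -4, max_so_far = 5
Position 4 (value -2): max_ending_here = -2, max_so_far = 5
Position 5 (value -4): max_ending_here = -4, max_so_far = 5

Maximum subarray: [5]
Maximum sum: 5

The maximum subarray is [5] with sum 5. This subarray runs from index 0 to index 0.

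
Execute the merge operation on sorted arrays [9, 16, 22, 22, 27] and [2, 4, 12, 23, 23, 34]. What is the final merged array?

Merging process:

Compare 9 vs 2: take 2 from right. Merged: [2]
Compare 9 vs 4: take 4 from right. Merged: [2, 4]
Compare 9 vs 12: take 9 from left. Merged: [2, 4, 9]
Compare 16 vs 12: take 12 from right. Merged: [2, 4, 9, 12]
Compare 16 vs 23: take 16 from left. Merged: [2, 4, 9, 12, 16]
Compare 22 vs 23: take 22 from left. Merged: [2, 4, 9, 12, 16, 22]
Compare 22 vs 23: take 22 from left. Merged: [2, 4, 9, 12, 16, 22, 22]
Compare 27 vs 23: take 23 from right. Merged: [2, 4, 9, 12, 16, 22, 22, 23]
Compare 27 vs 23: take 23 from right. Merged: [2, 4, 9, 12, 16, 22, 22, 23, 23]
Compare 27 vs 34: take 27 from left. Merged: [2, 4, 9, 12, 16, 22, 22, 23, 23, 27]
Append remaining from right: [34]. Merged: [2, 4, 9, 12, 16, 22, 22, 23, 23, 27, 34]

Final merged array: [2, 4, 9, 12, 16, 22, 22, 23, 23, 27, 34]
Total comparisons: 10

The merged array is [2, 4, 9, 12, 16, 22, 22, 23, 23, 27, 34], requiring 10 comparisons. The merge step runs in O(n) time where n is the total number of elements.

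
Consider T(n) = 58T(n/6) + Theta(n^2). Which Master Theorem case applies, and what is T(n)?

Master Theorem for T(n) = 58T(n/6) + O(n^2):

a = 58, b = 6, c = 2
log_b(a) = log_6(58) = 2.2662

Case 1: c = 2 < log_6(58) = 2.2662
T(n) = O(n^(log_6 58))

For T(n) = 58T(n/6) + O(n^2): log_6(58) = 2.2662. This is Case 1 of the Master Theorem (c < log_b(a), work dominated by leaves), giving O(n^(log_6 58)).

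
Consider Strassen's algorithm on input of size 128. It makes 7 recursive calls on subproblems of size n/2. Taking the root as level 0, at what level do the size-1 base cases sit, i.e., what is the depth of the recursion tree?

For divide and conquer with division factor 2:

Problem sizes at each level:
Level 0: 128
Level 1: 64
Level 2: 32
Level 3: 16
Level 4: 8
Level 5: 4
Level 6: 2
Level 7: 1

The root is level 0 and the size-1 base case is level 7 (the tree spans levels 0 through 7, i.e. 8 levels counting the root), so the depth is the number of divisions: log_2(128) = 7

The recursion tree depth is log_2(128) = 7. At each level, the problem size is divided by 2, so it takes 7 divisions to reduce to a base case of size 1. The algorithm makes 7 recursive calls at each level.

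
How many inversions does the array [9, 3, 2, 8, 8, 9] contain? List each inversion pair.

Finding inversions in [9, 3, 2, 8, 8, 9]:

(0, 1): arr[0]=9 > arr[1]=3
(0, 2): arr[0]=9 > arr[2]=2
(0, 3): arr[0]=9 > arr[3]=8
(0, 4): arr[0]=9 > arr[4]=8
(1, 2): arr[1]=3 > arr[2]=2

Total inversions: 5

The array has 5 inversion(s): (0,1), (0,2), (0,3), (0,4), (1,2). Each pair (i,j) satisfies i < j and arr[i] > arr[j].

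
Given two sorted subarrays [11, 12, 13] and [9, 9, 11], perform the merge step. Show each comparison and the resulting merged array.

Merging process:

Compare 11 vs 9: take 9 from right. Merged: [9]
Compare 11 vs 9: take 9 from right. Merged: [9, 9]
Compare 11 vs 11: take 11 from left. Merged: [9, 9, 11]
Compare 12 vs 11: take 11 from right. Merged: [9, 9, 11, 11]
Append remaining from left: [12, 13]. Merged: [9, 9, 11, 11, 12, 13]

Final merged array: [9, 9, 11, 11, 12, 13]
Total comparisons: 4

The merged array is [9, 9, 11, 11, 12, 13], requiring 4 comparisons. The merge step runs in O(n) time where n is the total number of elements.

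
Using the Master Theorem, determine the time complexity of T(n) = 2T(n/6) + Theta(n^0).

Master Theorem for T(n) = 2T(n/6) + O(n^0):

a = 2, b = 6, c = 0
log_b(a) = log_6(2) = 0.3869

Case 1: c = 0 < log_6(2) = 0.3869
T(n) = O(n^(log_6 2))

For T(n) = 2T(n/6) + O(n^0): log_6(2) = 0.3869. This is Case 1 of the Master Theorem (c < log_b(a), work dominated by leaves), giving O(n^(log_6 2)).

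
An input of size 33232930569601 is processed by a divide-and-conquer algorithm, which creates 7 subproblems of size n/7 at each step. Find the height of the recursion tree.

For divide and conquer with division factor 7:

Problem sizes at each level:
Level 0: 33232930569601
Level 1: 4747561509943
Level 2: 678223072849
Level 3: 96889010407
Level 4: 13841287201
Level 5: 1977326743
Level 6: 282475249
Level 7: 40353607
Level 8: 5764801
Level 9: 823543
Level 10: 117649
Level 11: 16807
Level 12: 2401
Level 13: 343
Level 14: 49
Level 15: 7
Level 16: 1

The root is level 0 and the size-1 base case is level 16 (the tree spans levels 0 through 16, i.e. 17 levels counting the root), so the depth is the number of divisions: log_7(33232930569601) = 16

The recursion tree depth is log_7(33232930569601) = 16. At each level, the problem size is divided by 7, so it takes 16 divisions to reduce to a base case of size 1. The algorithm makes 7 recursive calls at each level.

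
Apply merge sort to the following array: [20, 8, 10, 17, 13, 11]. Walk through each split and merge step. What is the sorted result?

Merge sort trace:

Split: [20, 8, 10, 17, 13, 11] -> [20, 8, 10] and [17, 13, 11]
  Split: [20, 8, 10] -> [20] and [8, 10]
    Split: [8, 10] -> [8] and [10]
    Merge: [8] + [10] -> [8, 10]
  Merge: [20] + [8, 10] -> [8, 10, 20]
  Split: [17, 13, 11] -> [17] and [13, 11]
    Split: [13, 11] -> [13] and [11]
    Merge: [13] + [11] -> [11, 13]
  Merge: [17] + [11, 13] -> [11, 13, 17]
Merge: [8, 10, 20] + [11, 13, 17] -> [8, 10, 11, 13, 17, 20]

Final sorted array: [8, 10, 11, 13, 17, 20]

The merge sort proceeds by recursively splitting the array and merging sorted halves.
After all merges, the sorted array is [8, 10, 11, 13, 17, 20].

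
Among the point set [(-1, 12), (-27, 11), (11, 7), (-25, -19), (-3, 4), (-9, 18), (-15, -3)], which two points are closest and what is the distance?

Computing all pairwise distances among 7 points:

d((-1, 12), (-27, 11)) = 26.0192
d((-1, 12), (11, 7)) = 13.0
d((-1, 12), (-25, -19)) = 39.2046
d((-1, 12), (-3, 4)) = 8.2462 <-- minimum
d((-1, 12), (-9, 18)) = 10.0
d((-1, 12), (-15, -3)) = 20.5183
d((-27, 11), (11, 7)) = 38.2099
d((-27, 11), (-25, -19)) = 30.0666
d((-27, 11), (-3, 4)) = 25.0
d((-27, 11), (-9, 18)) = 19.3132
d((-27, 11), (-15, -3)) = 18.4391
d((11, 7), (-25, -19)) = 44.4072
d((11, 7), (-3, 4)) = 14.3178
d((11, 7), (-9, 18)) = 22.8254
d((11, 7), (-15, -3)) = 27.8568
d((-25, -19), (-3, 4)) = 31.8277
d((-25, -19), (-9, 18)) = 40.3113
d((-25, -19), (-15, -3)) = 18.868
d((-3, 4), (-9, 18)) = 15.2315
d((-3, 4), (-15, -3)) = 13.8924
d((-9, 18), (-15, -3)) = 21.8403

Closest pair: (-1, 12) and (-3, 4) with distance 8.2462

The closest pair is (-1, 12) and (-3, 4) with Euclidean distance 8.2462. For 7 points, brute-force pairwise comparison is shown above. For large n, the divide-and-conquer algorithm (sort by x, recurse on halves, check the dividing strip) achieves O(n log n).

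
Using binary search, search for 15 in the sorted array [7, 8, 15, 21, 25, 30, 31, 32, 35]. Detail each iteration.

Binary search for 15 in [7, 8, 15, 21, 25, 30, 31, 32, 35]:

lo=0, hi=8, mid=4, arr[mid]=25 -> 25 > 15, search left half
lo=0, hi=3, mid=1, arr[mid]=8 -> 8 < 15, search right half
lo=2, hi=3, mid=2, arr[mid]=15 -> Found target at index 2!

Binary search finds 15 at index 2 after 3 comparisons. The search repeatedly halves the search space by comparing with the middle element.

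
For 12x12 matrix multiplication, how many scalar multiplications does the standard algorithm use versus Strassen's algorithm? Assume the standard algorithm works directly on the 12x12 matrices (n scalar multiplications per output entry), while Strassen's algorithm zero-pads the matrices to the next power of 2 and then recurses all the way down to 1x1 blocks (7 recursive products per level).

Matrix multiplication for 12x12 matrices:

Strassen's algorithm requires power-of-2 dimensions. Pad 12x12 to 16x16 (next power of 2).

Standard algorithm: 12^3 = 1728 multiplications
Strassen's algorithm: 7^(log2(16)) = 7^4 = 2401 multiplications
Difference: 1728 - 2401 = -673 (Strassen uses MORE here due to padding overhead — for small or just-over-power-of-2 n, padding can outweigh the per-level savings)

Standard: 1728 multiplications (12^3). Strassen: 2401 multiplications (7^4, after padding to 16x16). Strassen reduces 8 recursive multiplications to 7 at each level.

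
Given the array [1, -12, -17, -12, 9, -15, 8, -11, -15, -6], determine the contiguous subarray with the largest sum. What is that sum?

Using Kadane's algorithm on [1, -12, -17, -12, 9, -15, 8, -11, -15, -6]:

Scanning through the array:
Position 1 (value -12): max_ending_here = -11, max_so_far = 1
Position 2 (value -17): max_ending_here = -17, max_so_far = 1
Position 3 (value -12): max_ending_here = -12, max_so_far = 1
Position 4 (value 9): max_ending_here = 9, max_so_far = 9
Position 5 (value -15): max_ending_here = -6, max_so_far = 9
Position 6 (value 8): max_ending_here = 8, max_so_far = 9
Position 7 (value -11): max_ending_here = -3, max_so_far = 9
Position 8 (value -15): max_ending_here = -15, max_so_far = 9
Position 9 (value -6): max_ending_here = -6, max_so_far = 9

Maximum subarray: [9]
Maximum sum: 9

The maximum subarray is [9] with sum 9. This subarray runs from index 4 to index 4.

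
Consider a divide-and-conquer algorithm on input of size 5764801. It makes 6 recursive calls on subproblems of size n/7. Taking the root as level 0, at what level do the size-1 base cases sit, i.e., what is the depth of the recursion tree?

For divide and conquer with division factor 7:

Problem sizes at each level:
Level 0: 5764801
Level 1: 823543
Level 2: 117649
Level 3: 16807
Level 4: 2401
Level 5: 343
Level 6: 49
Level 7: 7
Level 8: 1

The root is level 0 and the size-1 base case is level 8 (the tree spans levels 0 through 8, i.e. 9 levels counting the root), so the depth is the number of divisions: log_7(5764801) = 8

The recursion tree depth is log_7(5764801) = 8. At each level, the problem size is divided by 7, so it takes 8 divisions to reduce to a base case of size 1. The algorithm makes 6 recursive calls at each level.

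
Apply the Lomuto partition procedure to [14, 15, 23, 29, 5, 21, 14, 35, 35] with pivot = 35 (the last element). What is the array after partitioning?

Lomuto partition with pivot = 35:

Initial array: [14, 15, 23, 29, 5, 21, 14, 35, 35]

arr[0]=14 <= 35: swap with position 0, array becomes [14, 15, 23, 29, 5, 21, 14, 35, 35]
arr[1]=15 <= 35: swap with position 1, array becomes [14, 15, 23, 29, 5, 21, 14, 35, 35]
arr[2]=23 <= 35: swap with position 2, array becomes [14, 15, 23, 29, 5, 21, 14, 35, 35]
arr[3]=29 <= 35: swap with position 3, array becomes [14, 15, 23, 29, 5, 21, 14, 35, 35]
arr[4]=5 <= 35: swap with position 4, array becomes [14, 15, 23, 29, 5, 21, 14, 35, 35]
arr[5]=21 <= 35: swap with position 5, array becomes [14, 15, 23, 29, 5, 21, 14, 35, 35]
arr[6]=14 <= 35: swap with position 6, array becomes [14, 15, 23, 29, 5, 21, 14, 35, 35]
arr[7]=35 <= 35: swap with position 7, array becomes [14, 15, 23, 29, 5, 21, 14, 35, 35]

Place pivot at position 8: [14, 15, 23, 29, 5, 21, 14, 35, 35]
Pivot position: 8

After partitioning with pivot 35, the array becomes [14, 15, 23, 29, 5, 21, 14, 35, 35]. The pivot is placed at index 8. All elements to the left of the pivot are <= 35, and all elements to the right are > 35.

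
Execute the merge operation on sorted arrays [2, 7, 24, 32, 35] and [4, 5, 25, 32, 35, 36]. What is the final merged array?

Merging process:

Compare 2 vs 4: take 2 from left. Merged: [2]
Compare 7 vs 4: take 4 from right. Merged: [2, 4]
Compare 7 vs 5: take 5 from right. Merged: [2, 4, 5]
Compare 7 vs 25: take 7 from left. Merged: [2, 4, 5, 7]
Compare 24 vs 25: take 24 from left. Merged: [2, 4, 5, 7, 24]
Compare 32 vs 25: take 25 from right. Merged: [2, 4, 5, 7, 24, 25]
Compare 32 vs 32: take 32 from left. Merged: [2, 4, 5, 7, 24, 25, 32]
Compare 35 vs 32: take 32 from right. Merged: [2, 4, 5, 7, 24, 25, 32, 32]
Compare 35 vs 35: take 35 from left. Merged: [2, 4, 5, 7, 24, 25, 32, 32, 35]
Append remaining from right: [35, 36]. Merged: [2, 4, 5, 7, 24, 25, 32, 32, 35, 35, 36]

Final merged array: [2, 4, 5, 7, 24, 25, 32, 32, 35, 35, 36]
Total comparisons: 9

The merged array is [2, 4, 5, 7, 24, 25, 32, 32, 35, 35, 36], requiring 9 comparisons. The merge step runs in O(n) time where n is the total number of elements.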